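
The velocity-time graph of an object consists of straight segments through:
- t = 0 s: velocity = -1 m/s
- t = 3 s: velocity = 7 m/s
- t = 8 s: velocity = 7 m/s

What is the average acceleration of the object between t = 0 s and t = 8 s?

1 m/s²

Average acceleration = Δv/Δt = (7 − -1)/(8 − 0) = 1 m/s².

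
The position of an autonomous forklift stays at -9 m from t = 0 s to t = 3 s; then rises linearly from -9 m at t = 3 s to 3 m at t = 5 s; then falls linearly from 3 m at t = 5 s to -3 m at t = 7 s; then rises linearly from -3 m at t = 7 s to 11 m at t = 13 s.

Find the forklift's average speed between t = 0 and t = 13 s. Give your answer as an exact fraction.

32/13 m/s

Average speed = (total path length)/(elapsed time); on a piecewise-linear x-t graph the path length is Σ|Δx|.
0–3 s: |Δx| = |-9 − -9| = 0 m
3–5 s: |Δx| = |3 − -9| = 12 m
5–7 s: |Δx| = |-3 − 3| = 6 m
7–13 s: |Δx| = |11 − -3| = 14 m
Total path = 32 m; average speed = 32/13 = 32/13 m/s.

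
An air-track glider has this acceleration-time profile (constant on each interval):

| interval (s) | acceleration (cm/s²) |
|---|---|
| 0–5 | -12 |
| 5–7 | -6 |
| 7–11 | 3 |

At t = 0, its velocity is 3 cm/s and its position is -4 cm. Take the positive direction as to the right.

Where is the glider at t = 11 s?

-517 cm

On each constant-a segment, Δv = aΔt and Δx = v₀Δt + ½aΔt²; chain segment to segment.
0–5 s: v starts 3 cm/s; Δx = 3·5 + ½·-12·5² = -135 cm; v ends -57 cm/s.
5–7 s: v starts -57 cm/s; Δx = -57·2 + ½·-6·2² = -126 cm; v ends -69 cm/s.
7–11 s: v starts -69 cm/s; Δx = -69·4 + ½·3·4² = -252 cm; v ends -57 cm/s.
x(11) = -4 + Σ Δx = -517 cm.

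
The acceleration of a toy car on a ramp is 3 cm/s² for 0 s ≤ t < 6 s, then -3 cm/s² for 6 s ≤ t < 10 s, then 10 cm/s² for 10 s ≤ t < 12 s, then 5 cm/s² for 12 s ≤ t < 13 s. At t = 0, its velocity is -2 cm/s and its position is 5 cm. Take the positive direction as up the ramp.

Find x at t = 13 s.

141.5 cm

On each constant-a segment, Δv = aΔt and Δx = v₀Δt + ½aΔt²; chain segment to segment.
0–6 s: v starts -2 cm/s; Δx = -2·6 + ½·3·6² = 42 cm; v ends 16 cm/s.
6–10 s: v starts 16 cm/s; Δx = 16·4 + ½·-3·4² = 40 cm; v ends 4 cm/s.
10–12 s: v starts 4 cm/s; Δx = 4·2 + ½·10·2² = 28 cm; v ends 24 cm/s.
12–13 s: v starts 24 cm/s; Δx = 24·1 + ½·5·1² = 26.5 cm; v ends 29 cm/s.
x(13) = 5 + Σ Δx = 141.5 cm.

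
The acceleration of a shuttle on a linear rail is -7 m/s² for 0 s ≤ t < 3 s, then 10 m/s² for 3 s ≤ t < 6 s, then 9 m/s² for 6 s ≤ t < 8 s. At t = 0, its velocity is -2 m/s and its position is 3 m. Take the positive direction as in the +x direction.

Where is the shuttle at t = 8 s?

On each constant-a segment, Δv = aΔt and Δx = v₀Δt + ½aΔt²; chain segment to segment.
0–3 s: v starts -2 m/s; Δx = -2·3 + ½·-7·3² = -37.5 m; v ends -23 m/s.
3–6 s: v starts -23 m/s; Δx = -23·3 + ½·10·3² = -24 m; v ends 7 m/s.
6–8 s: v starts 7 m/s; Δx = 7·2 + ½·9·2² = 32 m; v ends 25 m/s.
x(8) = 3 + Σ Δx = -26.5 m.

-26.5 m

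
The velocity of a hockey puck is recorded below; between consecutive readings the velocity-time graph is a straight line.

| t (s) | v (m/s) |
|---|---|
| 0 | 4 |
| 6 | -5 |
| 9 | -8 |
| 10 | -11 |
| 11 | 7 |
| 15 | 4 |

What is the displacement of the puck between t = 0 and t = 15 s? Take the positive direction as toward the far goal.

-12 m

Displacement is the signed area under the v-t curve.
0–6 s: ½(4 + -5)(6) = -3 m
6–9 s: ½(-5 + -8)(3) = -19.5 m
9–10 s: ½(-8 + -11)(1) = -9.5 m
10–11 s: ½(-11 + 7)(1) = -2 m
11–15 s: ½(7 + 4)(4) = 22 m
Net displacement = -12 m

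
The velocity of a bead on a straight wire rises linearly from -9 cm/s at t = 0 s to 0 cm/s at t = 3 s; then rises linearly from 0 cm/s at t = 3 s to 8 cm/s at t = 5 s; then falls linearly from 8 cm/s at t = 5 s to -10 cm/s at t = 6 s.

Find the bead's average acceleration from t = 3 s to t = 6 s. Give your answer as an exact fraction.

Average acceleration = Δv/Δt = (-10 − 0)/(6 − 3) = -10/3 cm/s².

-10/3 cm/s²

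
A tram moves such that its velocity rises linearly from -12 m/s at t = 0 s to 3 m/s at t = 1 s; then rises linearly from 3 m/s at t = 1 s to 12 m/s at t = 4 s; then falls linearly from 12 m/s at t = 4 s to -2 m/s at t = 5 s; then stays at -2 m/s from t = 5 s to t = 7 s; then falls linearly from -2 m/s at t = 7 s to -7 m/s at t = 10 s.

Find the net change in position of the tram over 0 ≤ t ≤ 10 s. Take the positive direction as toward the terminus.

Displacement is the signed area under the v-t curve.
0–1 s: ½(-12 + 3)(1) = -4.5 m
1–4 s: ½(3 + 12)(3) = 22.5 m
4–5 s: ½(12 + -2)(1) = 5 m
5–7 s: -2 × 2 = -4 m
7–10 s: ½(-2 + -7)(3) = -13.5 m
Net displacement = 5.5 m

5.5 m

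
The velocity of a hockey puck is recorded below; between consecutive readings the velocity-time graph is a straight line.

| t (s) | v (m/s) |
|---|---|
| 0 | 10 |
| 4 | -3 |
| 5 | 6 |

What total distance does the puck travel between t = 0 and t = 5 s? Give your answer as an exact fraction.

501/26 m

Distance (not displacement) is the total path length: add the absolute areas under v-t.
0–4 s: v = 0 at t = 40/13 s; triangle areas 200/13 + 18/13 = 218/13 m
4–5 s: v = 0 at t = 13/3 s; triangle areas 0.5 + 2 = 2.5 m
Total distance = 501/26 m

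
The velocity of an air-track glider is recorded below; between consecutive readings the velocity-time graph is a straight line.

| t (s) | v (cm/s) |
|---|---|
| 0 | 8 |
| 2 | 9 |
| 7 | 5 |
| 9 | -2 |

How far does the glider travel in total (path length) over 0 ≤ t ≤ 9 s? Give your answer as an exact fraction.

Distance (not displacement) is the total path length: add the absolute areas under v-t.
0–2 s: |½(8 + 9)(2)| = 17 cm
2–7 s: |½(9 + 5)(5)| = 35 cm
7–9 s: v = 0 at t = 59/7 s; triangle areas 25/7 + 4/7 = 29/7 cm
Total distance = 393/7 cm

393/7 cm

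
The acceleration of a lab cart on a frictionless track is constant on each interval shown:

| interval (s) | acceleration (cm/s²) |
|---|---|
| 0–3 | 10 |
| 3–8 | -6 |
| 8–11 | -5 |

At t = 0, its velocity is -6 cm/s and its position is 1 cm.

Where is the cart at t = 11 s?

On each constant-a segment, Δv = aΔt and Δx = v₀Δt + ½aΔt²; chain segment to segment.
0–3 s: v starts -6 cm/s; Δx = -6·3 + ½·10·3² = 27 cm; v ends 24 cm/s.
3–8 s: v starts 24 cm/s; Δx = 24·5 + ½·-6·5² = 45 cm; v ends -6 cm/s.
8–11 s: v starts -6 cm/s; Δx = -6·3 + ½·-5·3² = -40.5 cm; v ends -21 cm/s.
x(11) = 1 + Σ Δx = 32.5 cm.

32.5 cm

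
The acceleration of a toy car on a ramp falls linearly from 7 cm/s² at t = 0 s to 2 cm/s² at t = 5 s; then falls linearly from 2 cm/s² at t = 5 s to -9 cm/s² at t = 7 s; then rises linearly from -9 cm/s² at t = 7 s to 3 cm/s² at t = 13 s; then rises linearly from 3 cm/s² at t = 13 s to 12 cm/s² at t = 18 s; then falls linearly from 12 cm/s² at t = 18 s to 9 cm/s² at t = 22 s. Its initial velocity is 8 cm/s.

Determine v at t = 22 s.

85 cm/s

Δv equals the area under the a-t graph; then v = v₀ + Δv.
0–5 s: ½(7 + 2)(5) = 22.5 cm/s
5–7 s: ½(2 + -9)(2) = -7 cm/s
7–13 s: ½(-9 + 3)(6) = -18 cm/s
13–18 s: ½(3 + 12)(5) = 37.5 cm/s
18–22 s: ½(12 + 9)(4) = 42 cm/s
Δv = 77 cm/s, so v(22) = 8 + (77) = 85 cm/s.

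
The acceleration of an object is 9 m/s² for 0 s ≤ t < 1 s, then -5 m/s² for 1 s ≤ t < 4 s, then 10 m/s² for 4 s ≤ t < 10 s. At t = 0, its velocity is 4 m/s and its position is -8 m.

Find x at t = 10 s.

185 m

On each constant-a segment, Δv = aΔt and Δx = v₀Δt + ½aΔt²; chain segment to segment.
0–1 s: v starts 4 m/s; Δx = 4·1 + ½·9·1² = 8.5 m; v ends 13 m/s.
1–4 s: v starts 13 m/s; Δx = 13·3 + ½·-5·3² = 16.5 m; v ends -2 m/s.
4–10 s: v starts -2 m/s; Δx = -2·6 + ½·10·6² = 168 m; v ends 58 m/s.
x(10) = -8 + Σ Δx = 185 m.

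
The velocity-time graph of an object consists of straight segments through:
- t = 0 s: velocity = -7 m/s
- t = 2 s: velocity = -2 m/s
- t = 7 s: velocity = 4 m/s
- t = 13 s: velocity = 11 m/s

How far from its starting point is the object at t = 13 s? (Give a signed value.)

41 m

Net displacement equals the area under the velocity-time graph (areas below the axis count negative).
0–2 s: ½(-7 + -2)(2) = -9 m
2–7 s: ½(-2 + 4)(5) = 5 m
7–13 s: ½(4 + 11)(6) = 45 m
Net displacement = 41 m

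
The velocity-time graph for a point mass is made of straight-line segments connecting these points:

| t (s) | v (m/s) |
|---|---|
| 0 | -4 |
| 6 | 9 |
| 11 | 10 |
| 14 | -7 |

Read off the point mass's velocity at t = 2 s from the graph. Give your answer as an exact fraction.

On 0–6 s the graph is linear from -4 to 9 m/s: v(2) = -4 + (9 − -4)·(2 − 0)/(6 − 0) = 1/3 m/s.

1/3 m/s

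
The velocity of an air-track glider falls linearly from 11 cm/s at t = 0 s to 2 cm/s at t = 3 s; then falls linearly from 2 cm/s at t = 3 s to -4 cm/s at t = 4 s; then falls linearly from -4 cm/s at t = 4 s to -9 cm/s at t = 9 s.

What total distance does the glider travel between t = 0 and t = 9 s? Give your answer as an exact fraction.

161/3 cm

Distance (not displacement) is the total path length: add the absolute areas under v-t.
0–3 s: |½(11 + 2)(3)| = 19.5 cm
3–4 s: v = 0 at t = 10/3 s; triangle areas 1/3 + 4/3 = 5/3 cm
4–9 s: |½(-4 + -9)(5)| = 32.5 cm
Total distance = 161/3 cm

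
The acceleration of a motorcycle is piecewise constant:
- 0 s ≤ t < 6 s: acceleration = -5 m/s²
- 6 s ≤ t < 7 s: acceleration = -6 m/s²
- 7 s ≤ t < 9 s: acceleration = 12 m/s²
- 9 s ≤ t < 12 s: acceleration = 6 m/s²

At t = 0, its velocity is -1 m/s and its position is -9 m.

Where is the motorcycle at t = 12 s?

-201 m

On each constant-a segment, Δv = aΔt and Δx = v₀Δt + ½aΔt²; chain segment to segment.
0–6 s: v starts -1 m/s; Δx = -1·6 + ½·-5·6² = -96 m; v ends -31 m/s.
6–7 s: v starts -31 m/s; Δx = -31·1 + ½·-6·1² = -34 m; v ends -37 m/s.
7–9 s: v starts -37 m/s; Δx = -37·2 + ½·12·2² = -50 m; v ends -13 m/s.
9–12 s: v starts -13 m/s; Δx = -13·3 + ½·6·3² = -12 m; v ends 5 m/s.
x(12) = -9 + Σ Δx = -201 m.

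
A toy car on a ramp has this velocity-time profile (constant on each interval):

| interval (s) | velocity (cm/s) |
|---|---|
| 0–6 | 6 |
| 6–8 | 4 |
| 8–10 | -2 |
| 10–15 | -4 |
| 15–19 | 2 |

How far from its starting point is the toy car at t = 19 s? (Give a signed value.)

Net displacement equals the area under the velocity-time graph (areas below the axis count negative).
0–6 s: 6 × 6 = 36 cm
6–8 s: 4 × 2 = 8 cm
8–10 s: -2 × 2 = -4 cm
10–15 s: -4 × 5 = -20 cm
15–19 s: 2 × 4 = 8 cm
Net displacement = 28 cm

28 cm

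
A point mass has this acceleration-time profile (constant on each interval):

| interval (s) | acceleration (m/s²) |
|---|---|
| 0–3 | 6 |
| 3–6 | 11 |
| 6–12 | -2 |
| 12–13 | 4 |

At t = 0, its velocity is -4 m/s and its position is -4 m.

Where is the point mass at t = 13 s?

385.5 m

On each constant-a segment, Δv = aΔt and Δx = v₀Δt + ½aΔt²; chain segment to segment.
0–3 s: v starts -4 m/s; Δx = -4·3 + ½·6·3² = 15 m; v ends 14 m/s.
3–6 s: v starts 14 m/s; Δx = 14·3 + ½·11·3² = 91.5 m; v ends 47 m/s.
6–12 s: v starts 47 m/s; Δx = 47·6 + ½·-2·6² = 246 m; v ends 35 m/s.
12–13 s: v starts 35 m/s; Δx = 35·1 + ½·4·1² = 37 m; v ends 39 m/s.
x(13) = -4 + Σ Δx = 385.5 m.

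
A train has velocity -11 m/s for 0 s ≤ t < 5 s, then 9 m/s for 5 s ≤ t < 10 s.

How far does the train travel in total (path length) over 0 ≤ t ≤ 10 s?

Distance (not displacement) is the total path length: add the absolute areas under v-t.
0–5 s: |-11| × 5 = 55 m
5–10 s: |9| × 5 = 45 m
Total distance = 100 m

100 m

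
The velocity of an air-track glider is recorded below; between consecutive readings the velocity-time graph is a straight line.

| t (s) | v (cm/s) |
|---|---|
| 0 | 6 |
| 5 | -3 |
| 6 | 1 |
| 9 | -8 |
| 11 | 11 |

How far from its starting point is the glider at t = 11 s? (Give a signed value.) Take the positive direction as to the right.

-1 cm

Net displacement equals the area under the velocity-time graph (areas below the axis count negative).
0–5 s: ½(6 + -3)(5) = 7.5 cm
5–6 s: ½(-3 + 1)(1) = -1 cm
6–9 s: ½(1 + -8)(3) = -10.5 cm
9–11 s: ½(-8 + 11)(2) = 3 cm
Net displacement = -1 cm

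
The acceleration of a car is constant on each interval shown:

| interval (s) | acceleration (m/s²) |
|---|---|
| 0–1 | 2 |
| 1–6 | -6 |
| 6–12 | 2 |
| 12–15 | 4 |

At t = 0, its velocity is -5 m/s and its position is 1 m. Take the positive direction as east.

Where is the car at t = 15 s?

On each constant-a segment, Δv = aΔt and Δx = v₀Δt + ½aΔt²; chain segment to segment.
0–1 s: v starts -5 m/s; Δx = -5·1 + ½·2·1² = -4 m; v ends -3 m/s.
1–6 s: v starts -3 m/s; Δx = -3·5 + ½·-6·5² = -90 m; v ends -33 m/s.
6–12 s: v starts -33 m/s; Δx = -33·6 + ½·2·6² = -162 m; v ends -21 m/s.
12–15 s: v starts -21 m/s; Δx = -21·3 + ½·4·3² = -45 m; v ends -9 m/s.
x(15) = 1 + Σ Δx = -300 m.

-300 m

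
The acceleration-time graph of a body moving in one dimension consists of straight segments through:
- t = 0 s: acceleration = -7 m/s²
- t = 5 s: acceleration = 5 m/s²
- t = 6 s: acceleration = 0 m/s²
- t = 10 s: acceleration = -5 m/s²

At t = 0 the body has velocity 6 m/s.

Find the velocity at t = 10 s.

-6.5 m/s

Δv equals the area under the a-t graph; then v = v₀ + Δv.
0–5 s: ½(-7 + 5)(5) = -5 m/s
5–6 s: ½(5 + 0)(1) = 2.5 m/s
6–10 s: ½(0 + -5)(4) = -10 m/s
Δv = -12.5 m/s, so v(10) = 6 + (-12.5) = -6.5 m/s.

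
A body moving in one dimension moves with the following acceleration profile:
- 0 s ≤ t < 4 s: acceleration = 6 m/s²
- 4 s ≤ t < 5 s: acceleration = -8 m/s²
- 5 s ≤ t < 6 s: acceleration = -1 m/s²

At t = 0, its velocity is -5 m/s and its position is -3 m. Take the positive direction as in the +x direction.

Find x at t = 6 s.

On each constant-a segment, Δv = aΔt and Δx = v₀Δt + ½aΔt²; chain segment to segment.
0–4 s: v starts -5 m/s; Δx = -5·4 + ½·6·4² = 28 m; v ends 19 m/s.
4–5 s: v starts 19 m/s; Δx = 19·1 + ½·-8·1² = 15 m; v ends 11 m/s.
5–6 s: v starts 11 m/s; Δx = 11·1 + ½·-1·1² = 10.5 m; v ends 10 m/s.
x(6) = -3 + Σ Δx = 50.5 m.

50.5 m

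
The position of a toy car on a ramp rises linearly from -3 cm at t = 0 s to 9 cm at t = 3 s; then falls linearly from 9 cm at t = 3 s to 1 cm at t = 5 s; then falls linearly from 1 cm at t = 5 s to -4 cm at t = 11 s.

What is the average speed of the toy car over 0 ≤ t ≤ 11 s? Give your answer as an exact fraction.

25/11 cm/s

Average speed = (total path length)/(elapsed time); on a piecewise-linear x-t graph the path length is Σ|Δx|.
0–3 s: |Δx| = |9 − -3| = 12 cm
3–5 s: |Δx| = |1 − 9| = 8 cm
5–11 s: |Δx| = |-4 − 1| = 5 cm
Total path = 25 cm; average speed = 25/11 = 25/11 cm/s.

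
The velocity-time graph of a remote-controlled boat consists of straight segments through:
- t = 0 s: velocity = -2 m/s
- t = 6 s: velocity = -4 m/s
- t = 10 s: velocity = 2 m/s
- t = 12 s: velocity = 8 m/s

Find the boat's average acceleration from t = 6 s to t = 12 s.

Average acceleration = Δv/Δt = (8 − -4)/(12 − 6) = 2 m/s².

2 m/s²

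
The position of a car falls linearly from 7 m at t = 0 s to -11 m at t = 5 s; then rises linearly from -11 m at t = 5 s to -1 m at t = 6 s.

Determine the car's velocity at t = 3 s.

Velocity is the slope of the x-t graph on 0–5 s: (-11 − 7)/(5 − 0) = -3.6 m/s.

-3.6 m/s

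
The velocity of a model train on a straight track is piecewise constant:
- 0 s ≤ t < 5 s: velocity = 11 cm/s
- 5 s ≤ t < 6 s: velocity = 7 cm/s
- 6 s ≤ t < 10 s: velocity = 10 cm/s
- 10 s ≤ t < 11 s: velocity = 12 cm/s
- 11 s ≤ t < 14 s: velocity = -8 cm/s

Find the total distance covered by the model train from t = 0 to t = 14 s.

Total distance travelled is ∫|v| dt — sum the magnitudes of each area piece.
0–5 s: |11| × 5 = 55 cm
5–6 s: |7| × 1 = 7 cm
6–10 s: |10| × 4 = 40 cm
10–11 s: |12| × 1 = 12 cm
11–14 s: |-8| × 3 = 24 cm
Total distance = 138 cm

138 cm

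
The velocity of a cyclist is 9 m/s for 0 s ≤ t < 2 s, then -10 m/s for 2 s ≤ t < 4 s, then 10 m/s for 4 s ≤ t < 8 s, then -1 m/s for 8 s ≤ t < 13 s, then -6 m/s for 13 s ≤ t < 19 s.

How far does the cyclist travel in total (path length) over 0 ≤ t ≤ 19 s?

119 m

Distance (not displacement) is the total path length: add the absolute areas under v-t.
0–2 s: |9| × 2 = 18 m
2–4 s: |-10| × 2 = 20 m
4–8 s: |10| × 4 = 40 m
8–13 s: |-1| × 5 = 5 m
13–19 s: |-6| × 6 = 36 m
Total distance = 119 m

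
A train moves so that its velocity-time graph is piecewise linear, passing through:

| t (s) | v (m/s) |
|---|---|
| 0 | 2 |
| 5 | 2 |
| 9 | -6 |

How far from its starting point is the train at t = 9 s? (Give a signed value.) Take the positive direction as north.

Net displacement equals the area under the velocity-time graph (areas below the axis count negative).
0–5 s: 2 × 5 = 10 m
5–9 s: ½(2 + -6)(4) = -8 m
Net displacement = 2 m

2 m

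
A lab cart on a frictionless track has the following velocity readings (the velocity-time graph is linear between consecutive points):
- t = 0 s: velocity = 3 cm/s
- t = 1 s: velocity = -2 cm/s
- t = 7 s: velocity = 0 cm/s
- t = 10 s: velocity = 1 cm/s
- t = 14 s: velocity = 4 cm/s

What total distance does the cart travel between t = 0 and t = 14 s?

18.8 cm

Distance (not displacement) is the total path length: add the absolute areas under v-t.
0–1 s: v = 0 at t = 0.6 s; triangle areas 0.9 + 0.4 = 1.3 cm
1–7 s: |½(-2 + 0)(6)| = 6 cm
7–10 s: |½(0 + 1)(3)| = 1.5 cm
10–14 s: |½(1 + 4)(4)| = 10 cm
Total distance = 18.8 cm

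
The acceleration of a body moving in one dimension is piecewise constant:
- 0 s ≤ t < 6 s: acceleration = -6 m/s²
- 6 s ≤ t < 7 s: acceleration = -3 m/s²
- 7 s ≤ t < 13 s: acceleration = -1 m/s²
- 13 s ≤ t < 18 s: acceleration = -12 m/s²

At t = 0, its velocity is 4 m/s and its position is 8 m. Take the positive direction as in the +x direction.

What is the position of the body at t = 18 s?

On each constant-a segment, Δv = aΔt and Δx = v₀Δt + ½aΔt²; chain segment to segment.
0–6 s: v starts 4 m/s; Δx = 4·6 + ½·-6·6² = -84 m; v ends -32 m/s.
6–7 s: v starts -32 m/s; Δx = -32·1 + ½·-3·1² = -33.5 m; v ends -35 m/s.
7–13 s: v starts -35 m/s; Δx = -35·6 + ½·-1·6² = -228 m; v ends -41 m/s.
13–18 s: v starts -41 m/s; Δx = -41·5 + ½·-12·5² = -355 m; v ends -101 m/s.
x(18) = 8 + Σ Δx = -692.5 m.

-692.5 m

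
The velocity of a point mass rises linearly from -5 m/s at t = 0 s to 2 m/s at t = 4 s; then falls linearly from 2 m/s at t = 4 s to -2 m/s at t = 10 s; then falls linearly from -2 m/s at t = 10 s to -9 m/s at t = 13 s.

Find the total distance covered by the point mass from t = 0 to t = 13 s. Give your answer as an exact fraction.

431/14 m

Distance (not displacement) is the total path length: add the absolute areas under v-t.
0–4 s: v = 0 at t = 20/7 s; triangle areas 50/7 + 8/7 = 58/7 m
4–10 s: v = 0 at t = 7 s; triangle areas 3 + 3 = 6 m
10–13 s: |½(-2 + -9)(3)| = 16.5 m
Total distance = 431/14 m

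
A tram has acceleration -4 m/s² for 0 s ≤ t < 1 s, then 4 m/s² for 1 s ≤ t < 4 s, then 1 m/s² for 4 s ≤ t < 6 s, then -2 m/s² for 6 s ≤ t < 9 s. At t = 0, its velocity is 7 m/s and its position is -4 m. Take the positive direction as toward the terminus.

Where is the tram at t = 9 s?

102 m

On each constant-a segment, Δv = aΔt and Δx = v₀Δt + ½aΔt²; chain segment to segment.
0–1 s: v starts 7 m/s; Δx = 7·1 + ½·-4·1² = 5 m; v ends 3 m/s.
1–4 s: v starts 3 m/s; Δx = 3·3 + ½·4·3² = 27 m; v ends 15 m/s.
4–6 s: v starts 15 m/s; Δx = 15·2 + ½·1·2² = 32 m; v ends 17 m/s.
6–9 s: v starts 17 m/s; Δx = 17·3 + ½·-2·3² = 42 m; v ends 11 m/s.
x(9) = -4 + Σ Δx = 102 m.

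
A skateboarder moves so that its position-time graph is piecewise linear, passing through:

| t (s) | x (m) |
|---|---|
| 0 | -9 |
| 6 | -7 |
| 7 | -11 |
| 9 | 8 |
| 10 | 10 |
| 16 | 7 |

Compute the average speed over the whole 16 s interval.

1.875 m/s

Average speed = (total path length)/(elapsed time); on a piecewise-linear x-t graph the path length is Σ|Δx|.
0–6 s: |Δx| = |-7 − -9| = 2 m
6–7 s: |Δx| = |-11 − -7| = 4 m
7–9 s: |Δx| = |8 − -11| = 19 m
9–10 s: |Δx| = |10 − 8| = 2 m
10–16 s: |Δx| = |7 − 10| = 3 m
Total path = 30 m; average speed = 30/16 = 1.875 m/s.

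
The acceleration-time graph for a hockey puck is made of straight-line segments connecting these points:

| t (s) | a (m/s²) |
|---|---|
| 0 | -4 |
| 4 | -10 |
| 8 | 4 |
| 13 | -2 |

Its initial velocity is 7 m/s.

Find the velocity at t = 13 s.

Δv equals the area under the a-t graph; then v = v₀ + Δv.
0–4 s: ½(-4 + -10)(4) = -28 m/s
4–8 s: ½(-10 + 4)(4) = -12 m/s
8–13 s: ½(4 + -2)(5) = 5 m/s
Δv = -35 m/s, so v(13) = 7 + (-35) = -28 m/s.

-28 m/s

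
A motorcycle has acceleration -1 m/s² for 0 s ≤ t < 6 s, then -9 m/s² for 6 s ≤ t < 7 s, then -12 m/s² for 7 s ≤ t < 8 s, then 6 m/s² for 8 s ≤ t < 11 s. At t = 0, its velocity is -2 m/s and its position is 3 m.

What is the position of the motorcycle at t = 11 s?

-122.5 m

On each constant-a segment, Δv = aΔt and Δx = v₀Δt + ½aΔt²; chain segment to segment.
0–6 s: v starts -2 m/s; Δx = -2·6 + ½·-1·6² = -30 m; v ends -8 m/s.
6–7 s: v starts -8 m/s; Δx = -8·1 + ½·-9·1² = -12.5 m; v ends -17 m/s.
7–8 s: v starts -17 m/s; Δx = -17·1 + ½·-12·1² = -23 m; v ends -29 m/s.
8–11 s: v starts -29 m/s; Δx = -29·3 + ½·6·3² = -60 m; v ends -11 m/s.
x(11) = 3 + Σ Δx = -122.5 m.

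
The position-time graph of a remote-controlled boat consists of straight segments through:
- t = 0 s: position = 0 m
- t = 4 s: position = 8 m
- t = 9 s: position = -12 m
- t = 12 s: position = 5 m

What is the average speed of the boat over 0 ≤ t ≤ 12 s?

3.75 m/s

Average speed = (total path length)/(elapsed time); on a piecewise-linear x-t graph the path length is Σ|Δx|.
0–4 s: |Δx| = |8 − 0| = 8 m
4–9 s: |Δx| = |-12 − 8| = 20 m
9–12 s: |Δx| = |5 − -12| = 17 m
Total path = 45 m; average speed = 45/12 = 3.75 m/s.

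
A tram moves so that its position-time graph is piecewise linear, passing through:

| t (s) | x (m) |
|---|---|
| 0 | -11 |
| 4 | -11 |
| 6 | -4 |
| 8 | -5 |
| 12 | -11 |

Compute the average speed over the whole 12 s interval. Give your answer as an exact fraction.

7/6 m/s

Average speed = (total path length)/(elapsed time); on a piecewise-linear x-t graph the path length is Σ|Δx|.
0–4 s: |Δx| = |-11 − -11| = 0 m
4–6 s: |Δx| = |-4 − -11| = 7 m
6–8 s: |Δx| = |-5 − -4| = 1 m
8–12 s: |Δx| = |-11 − -5| = 6 m
Total path = 14 m; average speed = 14/12 = 7/6 m/s.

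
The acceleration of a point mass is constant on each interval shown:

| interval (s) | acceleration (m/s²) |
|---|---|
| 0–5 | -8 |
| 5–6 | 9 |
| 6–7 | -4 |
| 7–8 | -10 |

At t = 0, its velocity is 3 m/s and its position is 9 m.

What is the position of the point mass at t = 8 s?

-175.5 m

On each constant-a segment, Δv = aΔt and Δx = v₀Δt + ½aΔt²; chain segment to segment.
0–5 s: v starts 3 m/s; Δx = 3·5 + ½·-8·5² = -85 m; v ends -37 m/s.
5–6 s: v starts -37 m/s; Δx = -37·1 + ½·9·1² = -32.5 m; v ends -28 m/s.
6–7 s: v starts -28 m/s; Δx = -28·1 + ½·-4·1² = -30 m; v ends -32 m/s.
7–8 s: v starts -32 m/s; Δx = -32·1 + ½·-10·1² = -37 m; v ends -42 m/s.
x(8) = 9 + Σ Δx = -175.5 m.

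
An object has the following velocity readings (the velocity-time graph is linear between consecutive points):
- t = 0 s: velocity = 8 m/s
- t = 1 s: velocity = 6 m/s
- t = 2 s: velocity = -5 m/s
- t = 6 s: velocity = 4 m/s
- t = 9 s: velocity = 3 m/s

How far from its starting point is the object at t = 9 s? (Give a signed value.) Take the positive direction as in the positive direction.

Net displacement equals the area under the velocity-time graph (areas below the axis count negative).
0–1 s: ½(8 + 6)(1) = 7 m
1–2 s: ½(6 + -5)(1) = 0.5 m
2–6 s: ½(-5 + 4)(4) = -2 m
6–9 s: ½(4 + 3)(3) = 10.5 m
Net displacement = 16 m

16 m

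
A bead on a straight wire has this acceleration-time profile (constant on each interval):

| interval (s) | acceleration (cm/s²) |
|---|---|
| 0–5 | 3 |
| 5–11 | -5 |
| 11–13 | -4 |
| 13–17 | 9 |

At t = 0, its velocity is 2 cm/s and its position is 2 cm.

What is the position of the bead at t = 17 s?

On each constant-a segment, Δv = aΔt and Δx = v₀Δt + ½aΔt²; chain segment to segment.
0–5 s: v starts 2 cm/s; Δx = 2·5 + ½·3·5² = 47.5 cm; v ends 17 cm/s.
5–11 s: v starts 17 cm/s; Δx = 17·6 + ½·-5·6² = 12 cm; v ends -13 cm/s.
11–13 s: v starts -13 cm/s; Δx = -13·2 + ½·-4·2² = -34 cm; v ends -21 cm/s.
13–17 s: v starts -21 cm/s; Δx = -21·4 + ½·9·4² = -12 cm; v ends 15 cm/s.
x(17) = 2 + Σ Δx = 15.5 cm.

15.5 cm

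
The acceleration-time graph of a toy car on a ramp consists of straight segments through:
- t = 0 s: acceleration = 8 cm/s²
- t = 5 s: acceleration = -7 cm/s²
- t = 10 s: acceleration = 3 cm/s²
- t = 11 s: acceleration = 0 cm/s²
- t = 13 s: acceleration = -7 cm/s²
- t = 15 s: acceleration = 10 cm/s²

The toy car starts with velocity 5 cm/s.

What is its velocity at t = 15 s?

-5 cm/s

Δv equals the area under the a-t graph; then v = v₀ + Δv.
0–5 s: ½(8 + -7)(5) = 2.5 cm/s
5–10 s: ½(-7 + 3)(5) = -10 cm/s
10–11 s: ½(3 + 0)(1) = 1.5 cm/s
11–13 s: ½(0 + -7)(2) = -7 cm/s
13–15 s: ½(-7 + 10)(2) = 3 cm/s
Δv = -10 cm/s, so v(15) = 5 + (-10) = -5 cm/s.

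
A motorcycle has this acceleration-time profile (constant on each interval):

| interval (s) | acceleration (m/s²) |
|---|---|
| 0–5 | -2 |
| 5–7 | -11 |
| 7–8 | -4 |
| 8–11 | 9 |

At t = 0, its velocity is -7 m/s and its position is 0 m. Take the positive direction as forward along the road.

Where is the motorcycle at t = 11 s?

-245.5 m

On each constant-a segment, Δv = aΔt and Δx = v₀Δt + ½aΔt²; chain segment to segment.
0–5 s: v starts -7 m/s; Δx = -7·5 + ½·-2·5² = -60 m; v ends -17 m/s.
5–7 s: v starts -17 m/s; Δx = -17·2 + ½·-11·2² = -56 m; v ends -39 m/s.
7–8 s: v starts -39 m/s; Δx = -39·1 + ½·-4·1² = -41 m; v ends -43 m/s.
8–11 s: v starts -43 m/s; Δx = -43·3 + ½·9·3² = -88.5 m; v ends -16 m/s.
x(11) = 0 + Σ Δx = -245.5 m.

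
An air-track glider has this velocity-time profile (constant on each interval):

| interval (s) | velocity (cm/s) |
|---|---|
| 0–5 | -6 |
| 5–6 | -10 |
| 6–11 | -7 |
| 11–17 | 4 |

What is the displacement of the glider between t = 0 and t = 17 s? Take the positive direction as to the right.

Displacement is the signed area under the v-t curve.
0–5 s: -6 × 5 = -30 cm
5–6 s: -10 × 1 = -10 cm
6–11 s: -7 × 5 = -35 cm
11–17 s: 4 × 6 = 24 cm
Net displacement = -51 cm

-51 cm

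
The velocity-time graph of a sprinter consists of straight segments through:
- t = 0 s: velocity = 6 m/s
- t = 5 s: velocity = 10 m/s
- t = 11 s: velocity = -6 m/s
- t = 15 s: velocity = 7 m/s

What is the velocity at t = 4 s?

9.2 m/s

On 0–5 s the graph is linear from 6 to 10 m/s: v(4) = 6 + (10 − 6)·(4 − 0)/(5 − 0) = 9.2 m/s.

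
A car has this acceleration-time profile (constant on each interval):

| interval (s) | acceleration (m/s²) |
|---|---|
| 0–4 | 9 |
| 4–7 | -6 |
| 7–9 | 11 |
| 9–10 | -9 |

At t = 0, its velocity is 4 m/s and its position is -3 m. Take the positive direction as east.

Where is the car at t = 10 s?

283.5 m

On each constant-a segment, Δv = aΔt and Δx = v₀Δt + ½aΔt²; chain segment to segment.
0–4 s: v starts 4 m/s; Δx = 4·4 + ½·9·4² = 88 m; v ends 40 m/s.
4–7 s: v starts 40 m/s; Δx = 40·3 + ½·-6·3² = 93 m; v ends 22 m/s.
7–9 s: v starts 22 m/s; Δx = 22·2 + ½·11·2² = 66 m; v ends 44 m/s.
9–10 s: v starts 44 m/s; Δx = 44·1 + ½·-9·1² = 39.5 m; v ends 35 m/s.
x(10) = -3 + Σ Δx = 283.5 m.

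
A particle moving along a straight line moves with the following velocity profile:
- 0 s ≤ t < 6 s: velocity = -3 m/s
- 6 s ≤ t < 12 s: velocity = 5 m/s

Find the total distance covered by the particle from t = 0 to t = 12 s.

Distance (not displacement) is the total path length: add the absolute areas under v-t.
0–6 s: |-3| × 6 = 18 m
6–12 s: |5| × 6 = 30 m
Total distance = 48 m

48 m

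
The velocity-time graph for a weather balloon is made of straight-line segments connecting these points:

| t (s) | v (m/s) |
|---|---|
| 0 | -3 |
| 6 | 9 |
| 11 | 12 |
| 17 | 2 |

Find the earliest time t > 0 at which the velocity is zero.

v changes sign on 0–6 s (from -3 to 9); the graph is linear there, so v = 0 at t = 0 + (3)·(6 − 0)/(9 − -3) = 1.5 s.

t = 1.5 s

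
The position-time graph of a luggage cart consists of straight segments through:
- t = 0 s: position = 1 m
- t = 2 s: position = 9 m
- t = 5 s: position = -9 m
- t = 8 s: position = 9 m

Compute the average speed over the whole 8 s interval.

Average speed = (total path length)/(elapsed time); on a piecewise-linear x-t graph the path length is Σ|Δx|.
0–2 s: |Δx| = |9 − 1| = 8 m
2–5 s: |Δx| = |-9 − 9| = 18 m
5–8 s: |Δx| = |9 − -9| = 18 m
Total path = 44 m; average speed = 44/8 = 5.5 m/s.

5.5 m/s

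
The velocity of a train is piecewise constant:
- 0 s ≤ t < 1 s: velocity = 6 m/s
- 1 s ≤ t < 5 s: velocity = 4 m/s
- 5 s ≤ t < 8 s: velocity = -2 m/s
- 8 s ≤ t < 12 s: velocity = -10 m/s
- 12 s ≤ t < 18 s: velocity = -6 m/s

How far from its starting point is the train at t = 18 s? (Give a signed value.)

Net displacement equals the area under the velocity-time graph (areas below the axis count negative).
0–1 s: 6 × 1 = 6 m
1–5 s: 4 × 4 = 16 m
5–8 s: -2 × 3 = -6 m
8–12 s: -10 × 4 = -40 m
12–18 s: -6 × 6 = -36 m
Net displacement = -60 m

-60 m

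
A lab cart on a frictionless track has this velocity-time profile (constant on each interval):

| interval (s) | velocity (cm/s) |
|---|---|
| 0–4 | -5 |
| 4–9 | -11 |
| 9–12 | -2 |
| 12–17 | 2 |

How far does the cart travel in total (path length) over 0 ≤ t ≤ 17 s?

Total distance travelled is ∫|v| dt — sum the magnitudes of each area piece.
0–4 s: |-5| × 4 = 20 cm
4–9 s: |-11| × 5 = 55 cm
9–12 s: |-2| × 3 = 6 cm
12–17 s: |2| × 5 = 10 cm
Total distance = 91 cm

91 cm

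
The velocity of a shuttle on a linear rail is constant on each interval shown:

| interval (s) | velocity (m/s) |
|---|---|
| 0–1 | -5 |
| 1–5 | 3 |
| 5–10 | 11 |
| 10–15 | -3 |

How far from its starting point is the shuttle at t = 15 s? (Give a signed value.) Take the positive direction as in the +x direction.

47 m

Displacement is the signed area under the v-t curve.
0–1 s: -5 × 1 = -5 m
1–5 s: 3 × 4 = 12 m
5–10 s: 11 × 5 = 55 m
10–15 s: -3 × 5 = -15 m
Net displacement = 47 m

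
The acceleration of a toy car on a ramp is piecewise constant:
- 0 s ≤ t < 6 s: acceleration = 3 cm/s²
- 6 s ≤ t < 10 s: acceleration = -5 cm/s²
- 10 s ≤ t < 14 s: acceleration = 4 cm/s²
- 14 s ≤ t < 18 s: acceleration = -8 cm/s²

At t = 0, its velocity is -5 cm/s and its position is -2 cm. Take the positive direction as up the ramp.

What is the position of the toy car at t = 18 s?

10 cm

On each constant-a segment, Δv = aΔt and Δx = v₀Δt + ½aΔt²; chain segment to segment.
0–6 s: v starts -5 cm/s; Δx = -5·6 + ½·3·6² = 24 cm; v ends 13 cm/s.
6–10 s: v starts 13 cm/s; Δx = 13·4 + ½·-5·4² = 12 cm; v ends -7 cm/s.
10–14 s: v starts -7 cm/s; Δx = -7·4 + ½·4·4² = 4 cm; v ends 9 cm/s.
14–18 s: v starts 9 cm/s; Δx = 9·4 + ½·-8·4² = -28 cm; v ends -23 cm/s.
x(18) = -2 + Σ Δx = 10 cm.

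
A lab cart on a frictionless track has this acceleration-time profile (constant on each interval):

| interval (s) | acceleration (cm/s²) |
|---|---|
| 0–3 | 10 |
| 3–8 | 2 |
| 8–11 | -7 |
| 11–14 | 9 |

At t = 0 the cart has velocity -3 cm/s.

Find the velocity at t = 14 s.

Δv equals the area under the a-t graph; then v = v₀ + Δv.
0–3 s: 10 × 3 = 30 cm/s
3–8 s: 2 × 5 = 10 cm/s
8–11 s: -7 × 3 = -21 cm/s
11–14 s: 9 × 3 = 27 cm/s
Δv = 46 cm/s, so v(14) = -3 + (46) = 43 cm/s.

43 cm/s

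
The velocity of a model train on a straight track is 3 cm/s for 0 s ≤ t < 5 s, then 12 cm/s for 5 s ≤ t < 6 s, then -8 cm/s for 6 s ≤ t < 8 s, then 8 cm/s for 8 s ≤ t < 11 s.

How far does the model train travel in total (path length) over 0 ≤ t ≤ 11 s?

Total distance travelled is ∫|v| dt — sum the magnitudes of each area piece.
0–5 s: |3| × 5 = 15 cm
5–6 s: |12| × 1 = 12 cm
6–8 s: |-8| × 2 = 16 cm
8–11 s: |8| × 3 = 24 cm
Total distance = 67 cm

67 cm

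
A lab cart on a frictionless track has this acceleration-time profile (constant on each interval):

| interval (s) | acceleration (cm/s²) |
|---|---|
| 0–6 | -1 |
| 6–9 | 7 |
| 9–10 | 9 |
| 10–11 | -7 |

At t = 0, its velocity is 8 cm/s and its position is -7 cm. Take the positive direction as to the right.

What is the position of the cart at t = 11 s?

On each constant-a segment, Δv = aΔt and Δx = v₀Δt + ½aΔt²; chain segment to segment.
0–6 s: v starts 8 cm/s; Δx = 8·6 + ½·-1·6² = 30 cm; v ends 2 cm/s.
6–9 s: v starts 2 cm/s; Δx = 2·3 + ½·7·3² = 37.5 cm; v ends 23 cm/s.
9–10 s: v starts 23 cm/s; Δx = 23·1 + ½·9·1² = 27.5 cm; v ends 32 cm/s.
10–11 s: v starts 32 cm/s; Δx = 32·1 + ½·-7·1² = 28.5 cm; v ends 25 cm/s.
x(11) = -7 + Σ Δx = 116.5 cm.

116.5 cm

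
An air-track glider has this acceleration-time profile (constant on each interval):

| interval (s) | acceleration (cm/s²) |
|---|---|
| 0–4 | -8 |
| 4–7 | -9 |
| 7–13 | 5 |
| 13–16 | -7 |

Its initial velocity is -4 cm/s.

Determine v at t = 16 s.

Δv equals the area under the a-t graph; then v = v₀ + Δv.
0–4 s: -8 × 4 = -32 cm/s
4–7 s: -9 × 3 = -27 cm/s
7–13 s: 5 × 6 = 30 cm/s
13–16 s: -7 × 3 = -21 cm/s
Δv = -50 cm/s, so v(16) = -4 + (-50) = -54 cm/s.

-54 cm/s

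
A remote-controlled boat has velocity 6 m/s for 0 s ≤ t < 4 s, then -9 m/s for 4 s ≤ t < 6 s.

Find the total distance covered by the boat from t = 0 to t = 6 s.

Total distance travelled is ∫|v| dt — sum the magnitudes of each area piece.
0–4 s: |6| × 4 = 24 m
4–6 s: |-9| × 2 = 18 m
Total distance = 42 m

42 m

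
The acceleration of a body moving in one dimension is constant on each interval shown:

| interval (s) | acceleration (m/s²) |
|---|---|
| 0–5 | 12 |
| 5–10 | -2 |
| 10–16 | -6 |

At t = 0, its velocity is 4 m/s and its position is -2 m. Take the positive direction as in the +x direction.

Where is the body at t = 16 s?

On each constant-a segment, Δv = aΔt and Δx = v₀Δt + ½aΔt²; chain segment to segment.
0–5 s: v starts 4 m/s; Δx = 4·5 + ½·12·5² = 170 m; v ends 64 m/s.
5–10 s: v starts 64 m/s; Δx = 64·5 + ½·-2·5² = 295 m; v ends 54 m/s.
10–16 s: v starts 54 m/s; Δx = 54·6 + ½·-6·6² = 216 m; v ends 18 m/s.
x(16) = -2 + Σ Δx = 679 m.

679 m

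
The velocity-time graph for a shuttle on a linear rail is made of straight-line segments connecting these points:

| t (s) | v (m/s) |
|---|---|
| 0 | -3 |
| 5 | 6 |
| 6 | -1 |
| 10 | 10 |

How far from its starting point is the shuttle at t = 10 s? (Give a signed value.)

28 m

Displacement is the signed area under the v-t curve.
0–5 s: ½(-3 + 6)(5) = 7.5 m
5–6 s: ½(6 + -1)(1) = 2.5 m
6–10 s: ½(-1 + 10)(4) = 18 m
Net displacement = 28 m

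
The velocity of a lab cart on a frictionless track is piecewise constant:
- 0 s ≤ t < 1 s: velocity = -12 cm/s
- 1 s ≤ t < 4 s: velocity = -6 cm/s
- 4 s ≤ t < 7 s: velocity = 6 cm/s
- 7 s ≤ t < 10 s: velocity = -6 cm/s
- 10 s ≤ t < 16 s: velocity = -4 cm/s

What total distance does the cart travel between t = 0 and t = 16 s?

90 cm

Total distance travelled is ∫|v| dt — sum the magnitudes of each area piece.
0–1 s: |-12| × 1 = 12 cm
1–4 s: |-6| × 3 = 18 cm
4–7 s: |6| × 3 = 18 cm
7–10 s: |-6| × 3 = 18 cm
10–16 s: |-4| × 6 = 24 cm
Total distance = 90 cm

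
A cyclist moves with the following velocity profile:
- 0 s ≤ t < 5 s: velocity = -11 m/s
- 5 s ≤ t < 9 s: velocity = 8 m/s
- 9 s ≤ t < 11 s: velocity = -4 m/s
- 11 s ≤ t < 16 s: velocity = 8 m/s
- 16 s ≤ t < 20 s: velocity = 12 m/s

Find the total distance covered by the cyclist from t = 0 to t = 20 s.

Distance (not displacement) is the total path length: add the absolute areas under v-t.
0–5 s: |-11| × 5 = 55 m
5–9 s: |8| × 4 = 32 m
9–11 s: |-4| × 2 = 8 m
11–16 s: |8| × 5 = 40 m
16–20 s: |12| × 4 = 48 m
Total distance = 183 m

183 m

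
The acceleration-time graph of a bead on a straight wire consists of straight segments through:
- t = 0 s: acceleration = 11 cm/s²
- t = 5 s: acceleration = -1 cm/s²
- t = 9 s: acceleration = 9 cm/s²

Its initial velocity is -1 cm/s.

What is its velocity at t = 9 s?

Δv equals the area under the a-t graph; then v = v₀ + Δv.
0–5 s: ½(11 + -1)(5) = 25 cm/s
5–9 s: ½(-1 + 9)(4) = 16 cm/s
Δv = 41 cm/s, so v(9) = -1 + (41) = 40 cm/s.

40 cm/s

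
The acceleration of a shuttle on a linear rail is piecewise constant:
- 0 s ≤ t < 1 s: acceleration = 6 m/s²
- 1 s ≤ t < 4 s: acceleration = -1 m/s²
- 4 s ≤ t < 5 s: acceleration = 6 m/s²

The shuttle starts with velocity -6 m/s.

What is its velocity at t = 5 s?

3 m/s

Δv equals the area under the a-t graph; then v = v₀ + Δv.
0–1 s: 6 × 1 = 6 m/s
1–4 s: -1 × 3 = -3 m/s
4–5 s: 6 × 1 = 6 m/s
Δv = 9 m/s, so v(5) = -6 + (9) = 3 m/s.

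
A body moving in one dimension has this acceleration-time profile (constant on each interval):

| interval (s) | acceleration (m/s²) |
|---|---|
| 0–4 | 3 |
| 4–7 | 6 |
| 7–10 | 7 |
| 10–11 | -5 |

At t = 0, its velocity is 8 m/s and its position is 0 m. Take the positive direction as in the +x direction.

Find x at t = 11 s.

On each constant-a segment, Δv = aΔt and Δx = v₀Δt + ½aΔt²; chain segment to segment.
0–4 s: v starts 8 m/s; Δx = 8·4 + ½·3·4² = 56 m; v ends 20 m/s.
4–7 s: v starts 20 m/s; Δx = 20·3 + ½·6·3² = 87 m; v ends 38 m/s.
7–10 s: v starts 38 m/s; Δx = 38·3 + ½·7·3² = 145.5 m; v ends 59 m/s.
10–11 s: v starts 59 m/s; Δx = 59·1 + ½·-5·1² = 56.5 m; v ends 54 m/s.
x(11) = 0 + Σ Δx = 345 m.

345 m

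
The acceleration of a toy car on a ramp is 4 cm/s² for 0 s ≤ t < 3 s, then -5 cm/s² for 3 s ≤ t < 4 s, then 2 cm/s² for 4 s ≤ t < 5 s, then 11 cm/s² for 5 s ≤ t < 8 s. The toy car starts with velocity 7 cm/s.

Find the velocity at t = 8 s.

Δv equals the area under the a-t graph; then v = v₀ + Δv.
0–3 s: 4 × 3 = 12 cm/s
3–4 s: -5 × 1 = -5 cm/s
4–5 s: 2 × 1 = 2 cm/s
5–8 s: 11 × 3 = 33 cm/s
Δv = 42 cm/s, so v(8) = 7 + (42) = 49 cm/s.

49 cm/s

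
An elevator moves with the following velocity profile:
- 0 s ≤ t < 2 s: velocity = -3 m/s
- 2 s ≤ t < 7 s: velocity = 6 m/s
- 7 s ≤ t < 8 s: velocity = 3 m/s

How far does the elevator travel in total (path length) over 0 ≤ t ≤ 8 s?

39 m

Distance (not displacement) is the total path length: add the absolute areas under v-t.
0–2 s: |-3| × 2 = 6 m
2–7 s: |6| × 5 = 30 m
7–8 s: |3| × 1 = 3 m
Total distance = 39 m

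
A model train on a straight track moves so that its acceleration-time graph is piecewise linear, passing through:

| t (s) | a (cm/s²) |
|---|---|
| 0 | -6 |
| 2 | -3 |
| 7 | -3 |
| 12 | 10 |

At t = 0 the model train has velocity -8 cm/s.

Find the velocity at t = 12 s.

-14.5 cm/s

Δv equals the area under the a-t graph; then v = v₀ + Δv.
0–2 s: ½(-6 + -3)(2) = -9 cm/s
2–7 s: -3 × 5 = -15 cm/s
7–12 s: ½(-3 + 10)(5) = 17.5 cm/s
Δv = -6.5 cm/s, so v(12) = -8 + (-6.5) = -14.5 cm/s.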